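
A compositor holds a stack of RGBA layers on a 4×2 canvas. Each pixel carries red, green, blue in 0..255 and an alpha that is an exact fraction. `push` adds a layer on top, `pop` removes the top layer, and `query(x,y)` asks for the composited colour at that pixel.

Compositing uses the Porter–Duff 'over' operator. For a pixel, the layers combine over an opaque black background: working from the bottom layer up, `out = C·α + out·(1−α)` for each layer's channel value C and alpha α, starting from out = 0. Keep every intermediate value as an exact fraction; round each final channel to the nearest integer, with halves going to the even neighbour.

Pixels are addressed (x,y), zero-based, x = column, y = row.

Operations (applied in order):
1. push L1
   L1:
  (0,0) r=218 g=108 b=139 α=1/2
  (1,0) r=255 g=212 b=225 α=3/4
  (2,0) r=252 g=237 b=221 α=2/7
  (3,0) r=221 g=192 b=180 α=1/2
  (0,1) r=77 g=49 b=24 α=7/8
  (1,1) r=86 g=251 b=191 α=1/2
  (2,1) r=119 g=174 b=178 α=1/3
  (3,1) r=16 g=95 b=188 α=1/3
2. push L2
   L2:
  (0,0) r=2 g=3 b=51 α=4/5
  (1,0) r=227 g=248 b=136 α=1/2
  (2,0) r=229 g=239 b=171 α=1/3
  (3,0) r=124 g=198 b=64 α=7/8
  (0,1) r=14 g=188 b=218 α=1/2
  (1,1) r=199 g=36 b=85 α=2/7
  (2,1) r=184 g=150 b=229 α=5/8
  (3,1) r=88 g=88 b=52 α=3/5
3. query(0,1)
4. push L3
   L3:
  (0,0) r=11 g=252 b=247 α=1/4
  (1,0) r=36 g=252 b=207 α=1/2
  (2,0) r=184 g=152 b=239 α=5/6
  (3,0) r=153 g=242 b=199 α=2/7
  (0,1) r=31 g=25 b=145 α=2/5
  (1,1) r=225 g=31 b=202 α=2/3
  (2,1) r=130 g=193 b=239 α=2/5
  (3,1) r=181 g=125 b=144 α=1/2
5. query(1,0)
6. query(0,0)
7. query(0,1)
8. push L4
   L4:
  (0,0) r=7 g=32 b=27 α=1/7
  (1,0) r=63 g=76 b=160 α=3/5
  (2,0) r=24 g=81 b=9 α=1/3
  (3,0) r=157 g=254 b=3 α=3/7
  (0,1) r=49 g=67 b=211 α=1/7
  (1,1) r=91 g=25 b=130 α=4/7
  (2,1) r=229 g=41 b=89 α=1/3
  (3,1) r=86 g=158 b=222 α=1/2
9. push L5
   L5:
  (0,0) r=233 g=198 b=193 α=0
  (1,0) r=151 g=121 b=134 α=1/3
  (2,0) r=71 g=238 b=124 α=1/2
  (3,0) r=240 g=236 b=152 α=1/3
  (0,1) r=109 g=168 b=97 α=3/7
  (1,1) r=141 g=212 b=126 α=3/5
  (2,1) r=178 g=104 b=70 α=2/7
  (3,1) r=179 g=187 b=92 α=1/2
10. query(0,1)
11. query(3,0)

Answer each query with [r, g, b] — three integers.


(0,1) stack=L1,L2; from [0,0,0]:
L1 α=7/8: [539/8, 343/8, 21]
L2 α=1/2: [651/16, 1847/16, 239/2]
rounded: [41, 115, 120]

at x=1,y=0 over L1,L2,L3:
L1 α=3/4: [765/4, 159, 675/4]
L2 α=1/2: [1673/8, 407/2, 1219/8]
L3 α=1/2: [1961/16, 911/4, 2875/16]
= [123, 228, 180]

at x=0,y=0 over L1,L2,L3:
+L1 (α=1/2) → [109, 54, 139/2]
+L2 (α=4/5) → [117/5, 66/5, 547/10]
+L3 (α=1/4) → [203/10, 729/10, 4111/40]
rounded: [20, 73, 103]

query (0,1) [L1,L2,L3] — begin 0,0,0
after L1 α=7/8: [539/8, 343/8, 21]
after L2 α=1/2: [651/16, 1847/16, 239/2]
after L3 α=2/5: [589/16, 6341/80, 1297/10]
→ [37, 79, 130]

at x=0,y=1 over L1,L2,L3,L4,L5:
L1 α=7/8: [539/8, 343/8, 21]
L2 α=1/2: [651/16, 1847/16, 239/2]
L3 α=2/5: [589/16, 6341/80, 1297/10]
L4 α=1/7: [2159/56, 21703/280, 4946/35]
L5 α=3/7: [6737/98, 56983/490, 29969/245]
= [69, 116, 122]

at x=3,y=0 over L1,L2,L3,L4,L5:
after L1 α=1/2: [221/2, 96, 90]
after L2 α=7/8: [1957/16, 741/4, 269/4]
after L3 α=2/7: [14681/112, 5641/28, 2937/28]
after L4 α=3/7: [27869/196, 10975/49, 3000/49]
after L5 α=1/3: [51389/294, 33514/147, 13448/147]
→ [175, 228, 91]


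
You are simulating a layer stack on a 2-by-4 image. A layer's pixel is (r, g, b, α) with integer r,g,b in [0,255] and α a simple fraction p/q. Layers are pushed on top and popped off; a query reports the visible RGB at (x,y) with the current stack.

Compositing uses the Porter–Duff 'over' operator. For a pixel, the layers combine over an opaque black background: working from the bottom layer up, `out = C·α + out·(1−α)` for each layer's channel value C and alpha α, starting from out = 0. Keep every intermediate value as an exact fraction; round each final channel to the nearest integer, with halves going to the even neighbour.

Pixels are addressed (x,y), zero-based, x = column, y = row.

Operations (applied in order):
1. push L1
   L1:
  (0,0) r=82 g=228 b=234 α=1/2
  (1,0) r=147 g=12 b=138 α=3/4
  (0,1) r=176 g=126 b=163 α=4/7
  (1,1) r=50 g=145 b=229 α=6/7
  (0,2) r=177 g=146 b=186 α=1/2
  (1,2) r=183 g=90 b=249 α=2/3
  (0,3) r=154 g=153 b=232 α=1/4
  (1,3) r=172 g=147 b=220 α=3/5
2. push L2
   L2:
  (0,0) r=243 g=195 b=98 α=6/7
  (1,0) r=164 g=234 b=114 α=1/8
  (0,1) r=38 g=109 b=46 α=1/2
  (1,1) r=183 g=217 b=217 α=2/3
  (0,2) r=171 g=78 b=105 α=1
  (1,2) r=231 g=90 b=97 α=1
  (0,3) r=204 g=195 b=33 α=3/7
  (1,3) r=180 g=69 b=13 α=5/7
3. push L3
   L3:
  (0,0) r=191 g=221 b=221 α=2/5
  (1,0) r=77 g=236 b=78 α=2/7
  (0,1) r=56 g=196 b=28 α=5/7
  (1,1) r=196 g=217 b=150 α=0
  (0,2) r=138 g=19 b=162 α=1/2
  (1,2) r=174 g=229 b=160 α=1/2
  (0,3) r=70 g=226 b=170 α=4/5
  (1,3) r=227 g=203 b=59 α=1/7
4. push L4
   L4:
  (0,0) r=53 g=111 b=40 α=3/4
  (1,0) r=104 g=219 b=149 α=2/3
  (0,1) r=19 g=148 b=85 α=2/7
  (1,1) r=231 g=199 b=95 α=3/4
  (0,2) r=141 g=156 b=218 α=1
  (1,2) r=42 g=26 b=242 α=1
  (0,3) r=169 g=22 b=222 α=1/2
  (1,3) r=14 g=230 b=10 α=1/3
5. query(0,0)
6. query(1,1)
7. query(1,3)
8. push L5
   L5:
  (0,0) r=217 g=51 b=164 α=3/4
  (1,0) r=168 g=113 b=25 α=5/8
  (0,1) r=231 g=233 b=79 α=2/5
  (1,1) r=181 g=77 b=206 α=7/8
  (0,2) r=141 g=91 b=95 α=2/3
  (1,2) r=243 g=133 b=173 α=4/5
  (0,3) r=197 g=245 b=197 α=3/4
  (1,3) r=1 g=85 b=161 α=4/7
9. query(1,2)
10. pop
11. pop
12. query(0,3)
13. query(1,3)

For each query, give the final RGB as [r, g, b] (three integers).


(0,0) stack=L1,L2,L3,L4; from [0,0,0]:
L1 α=1/2: [41, 114, 117]
L2 α=6/7: [1499/7, 1284/7, 705/7]
L3 α=2/5: [7171/35, 6946/35, 5209/35]
L4 α=3/4: [3184/35, 18601/140, 9409/140]
rounded: [91, 133, 67]

(1,1) stack=L1,L2,L3,L4; from [0,0,0]:
L1 α=6/7: [300/7, 870/7, 1374/7]
L2 α=2/3: [954/7, 3908/21, 4412/21]
L3 α=0: [954/7, 3908/21, 4412/21]
L4 α=3/4: [5805/28, 16445/84, 10397/84]
rounded: [207, 196, 124]

(1,3) stack=L1,L2,L3,L4; from [0,0,0]:
after L1 α=3/5: [516/5, 441/5, 132]
after L2 α=5/7: [5532/35, 2607/35, 47]
after L3 α=1/7: [41137/245, 22747/245, 341/7]
after L4 α=1/3: [28568/245, 33948/245, 752/21]
rounded: [117, 139, 36]

(1,2) stack=L1,L2,L3,L4,L5; from [0,0,0]:
+L1 (α=2/3) → [122, 60, 166]
+L2 (α=1) → [231, 90, 97]
+L3 (α=1/2) → [405/2, 319/2, 257/2]
+L4 (α=1) → [42, 26, 242]
+L5 (α=4/5) → [1014/5, 558/5, 934/5]
= [203, 112, 187]

query (0,3) [L1,L2,L3] — begin 0,0,0
+L1 (α=1/4) → [77/2, 153/4, 58]
+L2 (α=3/7) → [766/7, 738/7, 331/7]
+L3 (α=4/5) → [2726/35, 7066/35, 5091/35]
→ [78, 202, 145]

query (1,3) [L1,L2,L3] — begin 0,0,0
after L1 α=3/5: [516/5, 441/5, 132]
after L2 α=5/7: [5532/35, 2607/35, 47]
after L3 α=1/7: [41137/245, 22747/245, 341/7]
= [168, 93, 49]


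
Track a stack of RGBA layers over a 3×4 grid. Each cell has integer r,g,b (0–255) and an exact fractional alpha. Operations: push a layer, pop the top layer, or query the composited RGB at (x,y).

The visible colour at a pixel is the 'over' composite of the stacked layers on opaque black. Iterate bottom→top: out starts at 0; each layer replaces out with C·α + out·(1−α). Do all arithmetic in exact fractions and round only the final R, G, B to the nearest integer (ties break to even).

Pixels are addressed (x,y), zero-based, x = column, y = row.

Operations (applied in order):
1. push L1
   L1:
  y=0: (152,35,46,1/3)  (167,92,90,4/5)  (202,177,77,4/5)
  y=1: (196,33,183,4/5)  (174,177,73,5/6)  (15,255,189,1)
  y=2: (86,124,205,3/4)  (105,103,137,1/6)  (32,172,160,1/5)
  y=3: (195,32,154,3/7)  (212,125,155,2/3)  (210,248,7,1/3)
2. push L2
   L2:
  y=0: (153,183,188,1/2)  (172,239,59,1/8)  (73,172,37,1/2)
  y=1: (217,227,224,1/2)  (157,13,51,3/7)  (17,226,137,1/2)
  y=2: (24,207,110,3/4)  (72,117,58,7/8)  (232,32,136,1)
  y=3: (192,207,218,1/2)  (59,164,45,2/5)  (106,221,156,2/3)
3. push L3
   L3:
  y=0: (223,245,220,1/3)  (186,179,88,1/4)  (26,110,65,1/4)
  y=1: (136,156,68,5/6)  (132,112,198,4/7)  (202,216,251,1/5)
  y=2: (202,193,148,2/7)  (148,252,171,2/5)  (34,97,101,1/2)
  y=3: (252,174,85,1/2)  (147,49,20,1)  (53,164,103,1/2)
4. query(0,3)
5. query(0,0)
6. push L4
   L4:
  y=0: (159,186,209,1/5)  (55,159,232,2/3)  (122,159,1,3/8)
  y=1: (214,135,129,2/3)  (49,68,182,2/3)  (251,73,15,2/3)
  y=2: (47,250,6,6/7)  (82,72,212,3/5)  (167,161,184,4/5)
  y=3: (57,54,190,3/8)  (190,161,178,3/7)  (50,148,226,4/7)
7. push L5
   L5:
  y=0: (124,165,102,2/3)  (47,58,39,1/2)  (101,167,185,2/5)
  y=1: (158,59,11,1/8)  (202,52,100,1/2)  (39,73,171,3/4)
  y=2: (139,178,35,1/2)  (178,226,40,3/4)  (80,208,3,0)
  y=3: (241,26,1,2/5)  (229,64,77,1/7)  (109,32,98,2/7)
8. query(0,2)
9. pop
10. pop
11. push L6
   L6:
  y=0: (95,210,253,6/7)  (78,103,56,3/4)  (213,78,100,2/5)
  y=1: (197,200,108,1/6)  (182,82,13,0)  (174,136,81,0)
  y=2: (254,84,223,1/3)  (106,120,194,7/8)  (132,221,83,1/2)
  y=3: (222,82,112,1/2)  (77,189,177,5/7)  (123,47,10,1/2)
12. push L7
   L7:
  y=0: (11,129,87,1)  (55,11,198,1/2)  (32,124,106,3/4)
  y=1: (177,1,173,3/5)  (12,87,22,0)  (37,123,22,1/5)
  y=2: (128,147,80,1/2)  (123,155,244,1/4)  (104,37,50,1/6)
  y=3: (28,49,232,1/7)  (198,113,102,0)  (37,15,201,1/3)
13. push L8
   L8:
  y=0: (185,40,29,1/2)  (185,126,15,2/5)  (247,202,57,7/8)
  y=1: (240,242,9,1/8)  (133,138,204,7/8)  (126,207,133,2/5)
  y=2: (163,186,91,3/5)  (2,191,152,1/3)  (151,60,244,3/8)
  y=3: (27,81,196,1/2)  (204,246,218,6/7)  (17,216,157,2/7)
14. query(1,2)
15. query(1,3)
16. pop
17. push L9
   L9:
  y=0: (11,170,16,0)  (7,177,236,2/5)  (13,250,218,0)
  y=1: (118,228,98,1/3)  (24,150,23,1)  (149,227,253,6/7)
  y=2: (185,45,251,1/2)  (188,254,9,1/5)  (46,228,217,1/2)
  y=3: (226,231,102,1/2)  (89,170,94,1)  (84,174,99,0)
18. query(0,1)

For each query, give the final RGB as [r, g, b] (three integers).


at x=0,y=3 over L1,L2,L3:
after L1 α=3/7: [585/7, 96/7, 66]
after L2 α=1/2: [1929/14, 1545/14, 142]
after L3 α=1/2: [5457/28, 3981/28, 227/2]
rounded: [195, 142, 114]

query (0,0) [L1,L2,L3] — begin 0,0,0
after L1 α=1/3: [152/3, 35/3, 46/3]
after L2 α=1/2: [611/6, 292/3, 305/3]
after L3 α=1/3: [1280/9, 1319/9, 1270/9]
→ [142, 147, 141]

at x=0,y=2 over L1,L2,L3,L4,L5:
after L1 α=3/4: [129/2, 93, 615/4]
after L2 α=3/4: [273/8, 357/2, 1935/16]
after L3 α=2/7: [4597/56, 2557/14, 14411/112]
after L4 α=6/7: [20389/392, 23557/98, 18443/784]
after L5 α=1/2: [74877/784, 41001/196, 45883/1568]
→ [96, 209, 29]

query (1,2) [L1,L2,L3,L6,L7,L8] — begin 0,0,0
+L1 (α=1/6) → [35/2, 103/6, 137/6]
+L2 (α=7/8) → [1043/16, 5017/48, 2573/48]
+L3 (α=2/5) → [1573/16, 13081/80, 1609/16]
+L6 (α=7/8) → [13445/128, 80281/640, 23337/128]
+L7 (α=1/4) → [56079/512, 340043/2560, 101243/512]
+L8 (α=1/3) → [56591/768, 194841/1280, 140155/768]
rounded: [74, 152, 182]

query (1,3) [L1,L2,L3,L6,L7,L8] — begin 0,0,0
+L1 (α=2/3) → [424/3, 250/3, 310/3]
+L2 (α=2/5) → [542/5, 578/5, 80]
+L3 (α=1) → [147, 49, 20]
+L6 (α=5/7) → [97, 149, 925/7]
+L7 (α=0) → [97, 149, 925/7]
+L8 (α=6/7) → [1321/7, 1625/7, 10081/49]
= [189, 232, 206]

query (0,1) [L1,L2,L3,L6,L7,L9] — begin 0,0,0
L1 α=4/5: [784/5, 132/5, 732/5]
L2 α=1/2: [1869/10, 1267/10, 926/5]
L3 α=5/6: [8669/60, 9067/60, 1313/15]
L6 α=1/6: [11033/72, 11467/72, 1637/18]
L7 α=3/5: [30149/180, 2315/36, 6308/45]
L9 α=1/3: [40769/270, 6419/54, 17026/135]
= [151, 119, 126]


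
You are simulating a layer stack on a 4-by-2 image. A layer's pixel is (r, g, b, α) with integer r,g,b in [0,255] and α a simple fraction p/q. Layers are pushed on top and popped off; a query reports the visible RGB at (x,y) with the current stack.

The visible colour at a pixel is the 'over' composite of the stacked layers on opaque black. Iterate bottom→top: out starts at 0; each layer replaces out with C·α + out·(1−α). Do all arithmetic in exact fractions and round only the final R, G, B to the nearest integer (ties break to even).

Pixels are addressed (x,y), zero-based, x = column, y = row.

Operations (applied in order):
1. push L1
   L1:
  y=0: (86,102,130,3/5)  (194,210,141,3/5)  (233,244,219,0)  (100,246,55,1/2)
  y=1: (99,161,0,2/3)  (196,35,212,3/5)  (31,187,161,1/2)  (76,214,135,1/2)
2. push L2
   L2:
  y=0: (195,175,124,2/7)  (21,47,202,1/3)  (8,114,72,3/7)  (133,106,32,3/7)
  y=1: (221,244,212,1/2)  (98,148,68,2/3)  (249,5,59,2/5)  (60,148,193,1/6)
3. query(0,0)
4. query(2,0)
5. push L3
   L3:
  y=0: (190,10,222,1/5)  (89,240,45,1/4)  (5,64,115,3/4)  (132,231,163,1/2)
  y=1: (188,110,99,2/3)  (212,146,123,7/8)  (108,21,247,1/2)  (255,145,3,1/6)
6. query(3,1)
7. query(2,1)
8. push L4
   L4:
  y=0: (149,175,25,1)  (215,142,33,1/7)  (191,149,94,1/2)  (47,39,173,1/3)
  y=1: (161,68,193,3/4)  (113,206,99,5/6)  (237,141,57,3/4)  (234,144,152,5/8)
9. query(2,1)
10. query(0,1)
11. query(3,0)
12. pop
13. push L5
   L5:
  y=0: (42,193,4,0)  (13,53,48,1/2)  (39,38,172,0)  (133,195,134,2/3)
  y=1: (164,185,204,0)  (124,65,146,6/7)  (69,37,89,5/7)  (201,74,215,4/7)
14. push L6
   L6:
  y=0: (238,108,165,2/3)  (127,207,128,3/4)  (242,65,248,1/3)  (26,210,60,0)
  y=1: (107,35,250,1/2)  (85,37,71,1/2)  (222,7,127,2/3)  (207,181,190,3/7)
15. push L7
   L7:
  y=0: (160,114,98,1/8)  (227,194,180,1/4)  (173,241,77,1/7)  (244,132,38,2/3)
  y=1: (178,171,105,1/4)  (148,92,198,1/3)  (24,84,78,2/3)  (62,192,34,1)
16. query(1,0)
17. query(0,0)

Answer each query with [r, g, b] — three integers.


query (0,0) [L1,L2] — begin 0,0,0
after L1 α=3/5: [258/5, 306/5, 78]
after L2 α=2/7: [648/7, 656/7, 638/7]
rounded: [93, 94, 91]

at x=2,y=0 over L1,L2:
+L1 (α=0) → [0, 0, 0]
+L2 (α=3/7) → [24/7, 342/7, 216/7]
rounded: [3, 49, 31]

(3,1) stack=L1,L2,L3; from [0,0,0]:
L1 α=1/2: [38, 107, 135/2]
L2 α=1/6: [125/3, 683/6, 1061/12]
L3 α=1/6: [695/9, 4285/36, 5341/72]
rounded: [77, 119, 74]

query (2,1) [L1,L2,L3] — begin 0,0,0
L1 α=1/2: [31/2, 187/2, 161/2]
L2 α=2/5: [1089/10, 581/10, 719/10]
L3 α=1/2: [2169/20, 791/20, 3189/20]
rounded: [108, 40, 159]

query (2,1) [L1,L2,L3,L4] — begin 0,0,0
L1 α=1/2: [31/2, 187/2, 161/2]
L2 α=2/5: [1089/10, 581/10, 719/10]
L3 α=1/2: [2169/20, 791/20, 3189/20]
L4 α=3/4: [16389/80, 9251/80, 6609/80]
→ [205, 116, 83]

(0,1) stack=L1,L2,L3,L4; from [0,0,0]:
L1 α=2/3: [66, 322/3, 0]
L2 α=1/2: [287/2, 527/3, 106]
L3 α=2/3: [1039/6, 1187/9, 304/3]
L4 α=3/4: [3937/24, 3023/36, 2041/12]
= [164, 84, 170]

(3,0) stack=L1,L2,L3,L4; from [0,0,0]:
+L1 (α=1/2) → [50, 123, 55/2]
+L2 (α=3/7) → [599/7, 810/7, 206/7]
+L3 (α=1/2) → [1523/14, 2427/14, 1347/14]
+L4 (α=1/3) → [1852/21, 900/7, 2558/21]
rounded: [88, 129, 122]

query (1,0) [L1,L2,L3,L5,L6,L7] — begin 0,0,0
L1 α=3/5: [582/5, 126, 423/5]
L2 α=1/3: [423/5, 299/3, 1856/15]
L3 α=1/4: [857/10, 539/4, 2081/20]
L5 α=1/2: [987/20, 751/8, 3041/40]
L6 α=3/4: [8607/80, 5719/32, 18401/160]
L7 α=1/4: [43981/320, 23365/128, 84003/640]
→ [137, 183, 131]

(0,0) stack=L1,L2,L3,L5,L6,L7; from [0,0,0]:
after L1 α=3/5: [258/5, 306/5, 78]
after L2 α=2/7: [648/7, 656/7, 638/7]
after L3 α=1/5: [3922/35, 2694/35, 4106/35]
after L5 α=0: [3922/35, 2694/35, 4106/35]
after L6 α=2/3: [20582/105, 3418/35, 15656/105]
after L7 α=1/8: [11491/60, 997/10, 8563/60]
rounded: [192, 100, 143]


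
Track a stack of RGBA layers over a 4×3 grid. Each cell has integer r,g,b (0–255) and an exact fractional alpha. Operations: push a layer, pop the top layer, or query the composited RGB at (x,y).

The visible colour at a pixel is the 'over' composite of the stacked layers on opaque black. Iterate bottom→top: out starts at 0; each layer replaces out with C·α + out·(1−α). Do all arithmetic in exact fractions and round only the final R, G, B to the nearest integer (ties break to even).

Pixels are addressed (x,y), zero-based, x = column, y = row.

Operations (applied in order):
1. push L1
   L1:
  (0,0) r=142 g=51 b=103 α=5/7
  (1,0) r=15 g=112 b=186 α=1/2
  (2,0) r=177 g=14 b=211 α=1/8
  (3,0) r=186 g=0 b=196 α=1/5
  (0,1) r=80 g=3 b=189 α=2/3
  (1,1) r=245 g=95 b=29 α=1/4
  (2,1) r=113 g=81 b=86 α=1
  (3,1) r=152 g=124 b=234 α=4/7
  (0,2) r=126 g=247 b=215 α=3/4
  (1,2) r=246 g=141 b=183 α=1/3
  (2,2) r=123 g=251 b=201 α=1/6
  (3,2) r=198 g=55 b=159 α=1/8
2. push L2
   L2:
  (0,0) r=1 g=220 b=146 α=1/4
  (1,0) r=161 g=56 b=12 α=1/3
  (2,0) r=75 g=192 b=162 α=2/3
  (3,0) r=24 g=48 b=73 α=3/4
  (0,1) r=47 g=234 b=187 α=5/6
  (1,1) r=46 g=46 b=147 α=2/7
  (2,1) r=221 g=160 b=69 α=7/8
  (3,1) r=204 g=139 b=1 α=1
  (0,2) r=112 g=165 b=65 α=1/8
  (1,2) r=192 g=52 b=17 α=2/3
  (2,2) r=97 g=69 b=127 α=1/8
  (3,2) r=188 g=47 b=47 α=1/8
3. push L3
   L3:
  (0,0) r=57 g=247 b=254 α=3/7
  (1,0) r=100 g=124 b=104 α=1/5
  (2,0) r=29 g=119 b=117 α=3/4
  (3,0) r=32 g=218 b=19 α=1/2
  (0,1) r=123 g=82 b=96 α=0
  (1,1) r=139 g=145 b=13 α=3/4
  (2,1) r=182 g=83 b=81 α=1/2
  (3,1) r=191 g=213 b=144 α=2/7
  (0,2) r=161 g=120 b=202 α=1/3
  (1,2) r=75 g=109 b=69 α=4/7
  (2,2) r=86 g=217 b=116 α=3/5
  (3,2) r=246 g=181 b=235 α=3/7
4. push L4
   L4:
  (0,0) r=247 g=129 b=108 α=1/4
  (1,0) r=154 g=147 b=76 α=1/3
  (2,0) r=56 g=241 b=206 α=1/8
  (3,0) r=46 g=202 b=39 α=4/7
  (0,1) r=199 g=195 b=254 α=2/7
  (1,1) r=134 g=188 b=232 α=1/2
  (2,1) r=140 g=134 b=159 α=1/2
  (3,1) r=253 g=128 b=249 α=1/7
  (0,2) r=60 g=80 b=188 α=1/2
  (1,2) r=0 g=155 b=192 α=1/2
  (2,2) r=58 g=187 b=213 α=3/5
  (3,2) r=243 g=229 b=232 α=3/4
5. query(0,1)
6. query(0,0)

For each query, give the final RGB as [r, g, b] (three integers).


query (0,1) [L1,L2,L3,L4] — begin 0,0,0
L1 α=2/3: [160/3, 2, 126]
L2 α=5/6: [865/18, 586/3, 1061/6]
L3 α=0: [865/18, 586/3, 1061/6]
L4 α=2/7: [11489/126, 4100/21, 8353/42]
→ [91, 195, 199]

query (0,0) [L1,L2,L3,L4] — begin 0,0,0
L1 α=5/7: [710/7, 255/7, 515/7]
L2 α=1/4: [2137/28, 2305/28, 2567/28]
L3 α=3/7: [3334/49, 7492/49, 7901/49]
L4 α=1/4: [22105/196, 28797/196, 28995/196]
rounded: [113, 147, 148]


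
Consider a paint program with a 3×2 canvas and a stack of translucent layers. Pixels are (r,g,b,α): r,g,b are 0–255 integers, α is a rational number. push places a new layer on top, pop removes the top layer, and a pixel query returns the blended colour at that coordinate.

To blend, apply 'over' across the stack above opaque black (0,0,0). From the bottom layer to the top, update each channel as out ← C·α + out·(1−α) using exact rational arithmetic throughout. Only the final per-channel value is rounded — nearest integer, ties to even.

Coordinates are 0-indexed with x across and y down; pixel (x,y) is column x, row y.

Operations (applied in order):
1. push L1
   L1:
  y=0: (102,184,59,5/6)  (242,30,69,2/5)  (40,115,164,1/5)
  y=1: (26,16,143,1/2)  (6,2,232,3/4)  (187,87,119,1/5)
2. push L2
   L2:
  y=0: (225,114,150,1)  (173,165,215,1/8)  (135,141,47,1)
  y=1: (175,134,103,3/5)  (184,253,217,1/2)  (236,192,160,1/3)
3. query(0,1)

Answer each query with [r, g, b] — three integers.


(0,1) stack=L1,L2; from [0,0,0]:
+L1 (α=1/2) → [13, 8, 143/2]
+L2 (α=3/5) → [551/5, 418/5, 452/5]
= [110, 84, 90]


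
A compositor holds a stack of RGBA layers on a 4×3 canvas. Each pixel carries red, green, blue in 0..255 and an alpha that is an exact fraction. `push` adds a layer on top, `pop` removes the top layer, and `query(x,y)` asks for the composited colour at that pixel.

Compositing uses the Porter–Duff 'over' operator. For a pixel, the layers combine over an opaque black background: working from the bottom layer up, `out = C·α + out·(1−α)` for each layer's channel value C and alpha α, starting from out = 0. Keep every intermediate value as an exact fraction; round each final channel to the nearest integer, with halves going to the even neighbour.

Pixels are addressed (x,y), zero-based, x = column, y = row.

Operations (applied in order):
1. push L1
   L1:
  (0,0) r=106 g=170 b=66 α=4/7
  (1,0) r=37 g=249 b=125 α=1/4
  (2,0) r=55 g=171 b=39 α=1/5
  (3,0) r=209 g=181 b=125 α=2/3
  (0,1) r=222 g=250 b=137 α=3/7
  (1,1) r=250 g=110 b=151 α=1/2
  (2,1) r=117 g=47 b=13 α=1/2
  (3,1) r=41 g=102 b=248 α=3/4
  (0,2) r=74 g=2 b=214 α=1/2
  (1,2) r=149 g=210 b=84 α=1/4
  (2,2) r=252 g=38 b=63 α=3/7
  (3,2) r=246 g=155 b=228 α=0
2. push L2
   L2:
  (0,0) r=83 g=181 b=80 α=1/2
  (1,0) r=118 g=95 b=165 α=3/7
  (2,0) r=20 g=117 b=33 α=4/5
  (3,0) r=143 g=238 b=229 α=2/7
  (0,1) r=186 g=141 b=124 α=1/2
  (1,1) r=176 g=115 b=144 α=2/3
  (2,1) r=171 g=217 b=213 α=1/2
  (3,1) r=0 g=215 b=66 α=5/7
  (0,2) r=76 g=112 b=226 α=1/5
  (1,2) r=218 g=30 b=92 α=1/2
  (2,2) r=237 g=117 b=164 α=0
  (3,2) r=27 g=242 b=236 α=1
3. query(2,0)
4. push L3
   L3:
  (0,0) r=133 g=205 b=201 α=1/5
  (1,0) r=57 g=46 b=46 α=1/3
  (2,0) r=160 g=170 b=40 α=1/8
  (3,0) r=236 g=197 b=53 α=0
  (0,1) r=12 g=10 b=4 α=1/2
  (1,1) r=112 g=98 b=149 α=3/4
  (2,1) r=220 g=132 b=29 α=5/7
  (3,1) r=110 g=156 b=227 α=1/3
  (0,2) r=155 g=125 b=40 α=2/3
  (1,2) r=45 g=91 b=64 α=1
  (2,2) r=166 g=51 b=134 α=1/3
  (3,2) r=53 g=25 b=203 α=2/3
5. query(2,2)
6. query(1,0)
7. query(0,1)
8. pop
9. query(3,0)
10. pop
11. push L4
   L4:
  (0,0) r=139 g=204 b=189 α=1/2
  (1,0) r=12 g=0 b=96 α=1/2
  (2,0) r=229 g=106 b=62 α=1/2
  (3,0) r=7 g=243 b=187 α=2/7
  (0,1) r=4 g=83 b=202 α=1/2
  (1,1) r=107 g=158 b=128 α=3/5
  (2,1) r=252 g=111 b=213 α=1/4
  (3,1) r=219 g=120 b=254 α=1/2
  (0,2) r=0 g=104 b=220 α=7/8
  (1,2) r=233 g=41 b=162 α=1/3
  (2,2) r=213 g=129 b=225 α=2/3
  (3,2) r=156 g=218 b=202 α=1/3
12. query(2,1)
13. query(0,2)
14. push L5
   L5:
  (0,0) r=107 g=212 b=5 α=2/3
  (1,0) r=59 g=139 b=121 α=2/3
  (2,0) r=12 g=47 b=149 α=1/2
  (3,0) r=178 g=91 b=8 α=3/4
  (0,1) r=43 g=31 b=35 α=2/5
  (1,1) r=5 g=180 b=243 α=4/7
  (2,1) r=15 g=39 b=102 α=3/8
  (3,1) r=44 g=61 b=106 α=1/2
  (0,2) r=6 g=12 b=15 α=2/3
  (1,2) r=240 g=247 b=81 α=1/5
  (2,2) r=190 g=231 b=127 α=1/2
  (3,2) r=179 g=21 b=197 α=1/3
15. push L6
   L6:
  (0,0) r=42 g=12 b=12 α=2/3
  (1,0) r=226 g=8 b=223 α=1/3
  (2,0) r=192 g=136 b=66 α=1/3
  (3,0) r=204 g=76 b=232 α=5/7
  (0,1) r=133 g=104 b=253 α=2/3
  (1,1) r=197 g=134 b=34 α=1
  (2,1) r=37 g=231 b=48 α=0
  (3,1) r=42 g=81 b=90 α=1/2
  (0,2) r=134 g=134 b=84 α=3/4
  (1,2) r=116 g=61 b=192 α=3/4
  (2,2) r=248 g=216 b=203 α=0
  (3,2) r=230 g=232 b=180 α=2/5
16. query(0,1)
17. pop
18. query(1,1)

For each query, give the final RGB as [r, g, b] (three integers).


query (2,0) [L1,L2] — begin 0,0,0
L1 α=1/5: [11, 171/5, 39/5]
L2 α=4/5: [91/5, 2511/25, 699/25]
= [18, 100, 28]

query (2,2) [L1,L2,L3] — begin 0,0,0
L1 α=3/7: [108, 114/7, 27]
L2 α=0: [108, 114/7, 27]
L3 α=1/3: [382/3, 195/7, 188/3]
→ [127, 28, 63]

(1,0) stack=L1,L2,L3; from [0,0,0]:
L1 α=1/4: [37/4, 249/4, 125/4]
L2 α=3/7: [391/7, 534/7, 620/7]
L3 α=1/3: [1181/21, 1390/21, 1562/21]
→ [56, 66, 74]

query (0,1) [L1,L2,L3] — begin 0,0,0
+L1 (α=3/7) → [666/7, 750/7, 411/7]
+L2 (α=1/2) → [984/7, 1737/14, 1279/14]
+L3 (α=1/2) → [534/7, 1877/28, 1335/28]
= [76, 67, 48]

at x=3,y=0 over L1,L2:
after L1 α=2/3: [418/3, 362/3, 250/3]
after L2 α=2/7: [2948/21, 3238/21, 2624/21]
= [140, 154, 125]

(2,1) stack=L1,L4; from [0,0,0]:
L1 α=1/2: [117/2, 47/2, 13/2]
L4 α=1/4: [855/8, 363/8, 465/8]
= [107, 45, 58]

at x=0,y=2 over L1,L4:
+L1 (α=1/2) → [37, 1, 107]
+L4 (α=7/8) → [37/8, 729/8, 1647/8]
→ [5, 91, 206]

at x=0,y=1 over L1,L4,L5,L6:
after L1 α=3/7: [666/7, 750/7, 411/7]
after L4 α=1/2: [347/7, 1331/14, 1825/14]
after L5 α=2/5: [1643/35, 4861/70, 1291/14]
after L6 α=2/3: [3651/35, 19421/210, 8375/42]
rounded: [104, 92, 199]

(1,1) stack=L1,L4,L5; from [0,0,0]:
after L1 α=1/2: [125, 55, 151/2]
after L4 α=3/5: [571/5, 584/5, 107]
after L5 α=4/7: [259/5, 5352/35, 1293/7]
→ [52, 153, 185]


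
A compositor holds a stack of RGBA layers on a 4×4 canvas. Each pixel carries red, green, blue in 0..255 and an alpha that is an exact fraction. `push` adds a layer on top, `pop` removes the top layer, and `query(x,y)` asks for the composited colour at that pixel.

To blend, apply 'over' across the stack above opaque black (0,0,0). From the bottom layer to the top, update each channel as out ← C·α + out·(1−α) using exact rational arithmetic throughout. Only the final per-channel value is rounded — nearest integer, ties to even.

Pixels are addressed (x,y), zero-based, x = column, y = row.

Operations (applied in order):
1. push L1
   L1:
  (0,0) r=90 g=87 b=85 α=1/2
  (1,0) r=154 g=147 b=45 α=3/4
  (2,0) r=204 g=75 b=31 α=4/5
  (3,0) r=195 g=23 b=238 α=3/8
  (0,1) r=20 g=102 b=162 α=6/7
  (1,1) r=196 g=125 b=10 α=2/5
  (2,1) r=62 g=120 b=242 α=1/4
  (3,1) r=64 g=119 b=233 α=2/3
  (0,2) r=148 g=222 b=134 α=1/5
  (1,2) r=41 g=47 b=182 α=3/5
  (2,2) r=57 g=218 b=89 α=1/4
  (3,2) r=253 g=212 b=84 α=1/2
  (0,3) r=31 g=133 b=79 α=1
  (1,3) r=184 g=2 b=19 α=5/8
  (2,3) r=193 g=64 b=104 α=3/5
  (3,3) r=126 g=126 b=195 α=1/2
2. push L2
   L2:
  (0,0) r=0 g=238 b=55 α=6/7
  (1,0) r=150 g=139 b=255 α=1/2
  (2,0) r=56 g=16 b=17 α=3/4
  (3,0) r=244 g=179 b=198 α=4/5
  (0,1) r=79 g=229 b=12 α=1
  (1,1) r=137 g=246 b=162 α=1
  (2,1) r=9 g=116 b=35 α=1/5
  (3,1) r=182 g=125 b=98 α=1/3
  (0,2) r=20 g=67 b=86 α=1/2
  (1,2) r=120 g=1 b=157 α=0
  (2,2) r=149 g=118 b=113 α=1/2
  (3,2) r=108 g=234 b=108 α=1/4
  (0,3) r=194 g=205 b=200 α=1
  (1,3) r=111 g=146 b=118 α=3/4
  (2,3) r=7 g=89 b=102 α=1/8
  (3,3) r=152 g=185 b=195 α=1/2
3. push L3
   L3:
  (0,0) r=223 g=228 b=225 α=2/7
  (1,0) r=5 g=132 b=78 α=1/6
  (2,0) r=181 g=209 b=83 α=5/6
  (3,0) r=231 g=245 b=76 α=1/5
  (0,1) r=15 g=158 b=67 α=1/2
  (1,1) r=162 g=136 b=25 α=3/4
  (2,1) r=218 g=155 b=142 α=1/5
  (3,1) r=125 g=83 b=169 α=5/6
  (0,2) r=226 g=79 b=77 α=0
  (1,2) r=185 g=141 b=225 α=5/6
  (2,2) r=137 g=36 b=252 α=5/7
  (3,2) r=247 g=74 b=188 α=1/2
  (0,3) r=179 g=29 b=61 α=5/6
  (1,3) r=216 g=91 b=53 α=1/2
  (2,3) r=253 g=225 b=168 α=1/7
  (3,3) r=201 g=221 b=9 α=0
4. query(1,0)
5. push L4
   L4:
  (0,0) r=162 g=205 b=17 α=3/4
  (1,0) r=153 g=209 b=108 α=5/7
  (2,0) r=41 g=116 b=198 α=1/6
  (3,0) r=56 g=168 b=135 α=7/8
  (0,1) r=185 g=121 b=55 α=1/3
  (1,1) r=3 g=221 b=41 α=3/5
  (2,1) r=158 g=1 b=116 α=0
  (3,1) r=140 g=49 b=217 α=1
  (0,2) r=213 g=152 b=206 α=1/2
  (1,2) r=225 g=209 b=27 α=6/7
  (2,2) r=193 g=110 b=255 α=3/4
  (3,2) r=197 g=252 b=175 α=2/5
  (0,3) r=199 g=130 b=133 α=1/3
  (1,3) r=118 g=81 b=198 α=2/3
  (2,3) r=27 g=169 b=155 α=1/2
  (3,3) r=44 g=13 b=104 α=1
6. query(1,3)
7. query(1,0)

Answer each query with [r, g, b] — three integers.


(1,0) stack=L1,L2,L3; from [0,0,0]:
after L1 α=3/4: [231/2, 441/4, 135/4]
after L2 α=1/2: [531/4, 997/8, 1155/8]
after L3 α=1/6: [2675/24, 6041/48, 2133/16]
rounded: [111, 126, 133]

at x=1,y=3 over L1,L2,L3,L4:
after L1 α=5/8: [115, 5/4, 95/8]
after L2 α=3/4: [112, 1757/16, 2927/32]
after L3 α=1/2: [164, 3213/32, 4623/64]
after L4 α=2/3: [400/3, 2799/32, 9989/64]
rounded: [133, 87, 156]

(1,0) stack=L1,L2,L3,L4; from [0,0,0]:
after L1 α=3/4: [231/2, 441/4, 135/4]
after L2 α=1/2: [531/4, 997/8, 1155/8]
after L3 α=1/6: [2675/24, 6041/48, 2133/16]
after L4 α=5/7: [11855/84, 31121/168, 6453/56]
= [141, 185, 115]


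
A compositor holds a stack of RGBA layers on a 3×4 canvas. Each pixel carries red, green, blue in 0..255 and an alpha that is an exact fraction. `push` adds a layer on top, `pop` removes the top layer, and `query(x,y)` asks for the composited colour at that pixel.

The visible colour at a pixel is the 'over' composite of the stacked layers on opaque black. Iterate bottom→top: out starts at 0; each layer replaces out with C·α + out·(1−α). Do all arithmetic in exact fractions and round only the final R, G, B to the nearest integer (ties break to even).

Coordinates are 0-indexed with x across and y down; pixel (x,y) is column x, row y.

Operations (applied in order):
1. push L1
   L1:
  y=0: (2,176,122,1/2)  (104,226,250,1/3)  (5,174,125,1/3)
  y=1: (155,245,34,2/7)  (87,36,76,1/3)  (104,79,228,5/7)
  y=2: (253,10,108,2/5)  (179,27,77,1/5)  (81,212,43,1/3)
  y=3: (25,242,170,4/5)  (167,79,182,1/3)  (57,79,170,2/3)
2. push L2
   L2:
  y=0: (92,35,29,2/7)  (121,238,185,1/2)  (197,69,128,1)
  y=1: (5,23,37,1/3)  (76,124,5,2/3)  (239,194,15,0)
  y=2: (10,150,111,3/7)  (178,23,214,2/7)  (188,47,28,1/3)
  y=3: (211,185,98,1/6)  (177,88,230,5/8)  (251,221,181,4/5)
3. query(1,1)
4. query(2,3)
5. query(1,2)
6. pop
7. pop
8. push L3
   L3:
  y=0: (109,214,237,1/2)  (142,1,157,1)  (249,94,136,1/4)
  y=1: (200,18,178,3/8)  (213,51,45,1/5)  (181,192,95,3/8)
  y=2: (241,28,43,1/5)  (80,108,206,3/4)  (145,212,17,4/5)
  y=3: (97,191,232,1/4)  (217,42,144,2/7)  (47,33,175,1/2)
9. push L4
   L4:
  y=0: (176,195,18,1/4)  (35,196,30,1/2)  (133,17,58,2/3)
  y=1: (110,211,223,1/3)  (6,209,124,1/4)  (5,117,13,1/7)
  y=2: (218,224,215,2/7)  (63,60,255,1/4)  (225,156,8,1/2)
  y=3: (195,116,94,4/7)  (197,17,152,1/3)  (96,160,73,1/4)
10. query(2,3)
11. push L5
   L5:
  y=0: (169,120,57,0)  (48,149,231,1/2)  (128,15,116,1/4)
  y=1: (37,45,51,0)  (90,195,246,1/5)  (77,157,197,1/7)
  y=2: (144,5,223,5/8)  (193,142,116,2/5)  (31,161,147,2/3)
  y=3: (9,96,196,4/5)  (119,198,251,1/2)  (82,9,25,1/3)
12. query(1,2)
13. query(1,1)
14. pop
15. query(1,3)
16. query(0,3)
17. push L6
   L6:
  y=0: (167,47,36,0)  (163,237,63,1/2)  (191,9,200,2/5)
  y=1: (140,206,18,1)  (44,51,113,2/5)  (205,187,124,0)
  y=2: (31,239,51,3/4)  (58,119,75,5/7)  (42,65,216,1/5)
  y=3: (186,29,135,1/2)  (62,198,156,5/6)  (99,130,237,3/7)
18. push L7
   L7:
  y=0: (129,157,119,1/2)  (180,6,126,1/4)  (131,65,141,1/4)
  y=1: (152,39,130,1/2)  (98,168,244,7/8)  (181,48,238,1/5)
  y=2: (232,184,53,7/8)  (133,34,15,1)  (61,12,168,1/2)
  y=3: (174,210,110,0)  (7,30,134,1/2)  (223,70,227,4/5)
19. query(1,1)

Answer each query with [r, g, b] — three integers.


(1,1) stack=L1,L2; from [0,0,0]:
+L1 (α=1/3) → [29, 12, 76/3]
+L2 (α=2/3) → [181/3, 260/3, 106/9]
→ [60, 87, 12]

query (2,3) [L1,L2] — begin 0,0,0
after L1 α=2/3: [38, 158/3, 340/3]
after L2 α=4/5: [1042/5, 562/3, 2512/15]
→ [208, 187, 167]

(1,2) stack=L1,L2; from [0,0,0]:
after L1 α=1/5: [179/5, 27/5, 77/5]
after L2 α=2/7: [535/7, 73/7, 505/7]
= [76, 10, 72]

(2,3) stack=L3,L4; from [0,0,0]:
L3 α=1/2: [47/2, 33/2, 175/2]
L4 α=1/4: [333/8, 419/8, 671/8]
rounded: [42, 52, 84]

at x=1,y=2 over L3,L4,L5:
L3 α=3/4: [60, 81, 309/2]
L4 α=1/4: [243/4, 303/4, 1437/8]
L5 α=2/5: [2273/20, 409/4, 6167/40]
→ [114, 102, 154]

query (1,1) [L3,L4,L5] — begin 0,0,0
after L3 α=1/5: [213/5, 51/5, 9]
after L4 α=1/4: [669/20, 599/10, 151/4]
after L5 α=1/5: [1119/25, 2173/25, 397/5]
rounded: [45, 87, 79]

at x=1,y=3 over L3,L4:
after L3 α=2/7: [62, 12, 288/7]
after L4 α=1/3: [107, 41/3, 1640/21]
= [107, 14, 78]

(0,3) stack=L3,L4; from [0,0,0]:
after L3 α=1/4: [97/4, 191/4, 58]
after L4 α=4/7: [3411/28, 347/4, 550/7]
= [122, 87, 79]

at x=1,y=1 over L3,L4,L6,L7:
after L3 α=1/5: [213/5, 51/5, 9]
after L4 α=1/4: [669/20, 599/10, 151/4]
after L6 α=2/5: [3767/100, 2817/50, 1357/20]
after L7 α=7/8: [72367/800, 61617/400, 35517/160]
rounded: [90, 154, 222]


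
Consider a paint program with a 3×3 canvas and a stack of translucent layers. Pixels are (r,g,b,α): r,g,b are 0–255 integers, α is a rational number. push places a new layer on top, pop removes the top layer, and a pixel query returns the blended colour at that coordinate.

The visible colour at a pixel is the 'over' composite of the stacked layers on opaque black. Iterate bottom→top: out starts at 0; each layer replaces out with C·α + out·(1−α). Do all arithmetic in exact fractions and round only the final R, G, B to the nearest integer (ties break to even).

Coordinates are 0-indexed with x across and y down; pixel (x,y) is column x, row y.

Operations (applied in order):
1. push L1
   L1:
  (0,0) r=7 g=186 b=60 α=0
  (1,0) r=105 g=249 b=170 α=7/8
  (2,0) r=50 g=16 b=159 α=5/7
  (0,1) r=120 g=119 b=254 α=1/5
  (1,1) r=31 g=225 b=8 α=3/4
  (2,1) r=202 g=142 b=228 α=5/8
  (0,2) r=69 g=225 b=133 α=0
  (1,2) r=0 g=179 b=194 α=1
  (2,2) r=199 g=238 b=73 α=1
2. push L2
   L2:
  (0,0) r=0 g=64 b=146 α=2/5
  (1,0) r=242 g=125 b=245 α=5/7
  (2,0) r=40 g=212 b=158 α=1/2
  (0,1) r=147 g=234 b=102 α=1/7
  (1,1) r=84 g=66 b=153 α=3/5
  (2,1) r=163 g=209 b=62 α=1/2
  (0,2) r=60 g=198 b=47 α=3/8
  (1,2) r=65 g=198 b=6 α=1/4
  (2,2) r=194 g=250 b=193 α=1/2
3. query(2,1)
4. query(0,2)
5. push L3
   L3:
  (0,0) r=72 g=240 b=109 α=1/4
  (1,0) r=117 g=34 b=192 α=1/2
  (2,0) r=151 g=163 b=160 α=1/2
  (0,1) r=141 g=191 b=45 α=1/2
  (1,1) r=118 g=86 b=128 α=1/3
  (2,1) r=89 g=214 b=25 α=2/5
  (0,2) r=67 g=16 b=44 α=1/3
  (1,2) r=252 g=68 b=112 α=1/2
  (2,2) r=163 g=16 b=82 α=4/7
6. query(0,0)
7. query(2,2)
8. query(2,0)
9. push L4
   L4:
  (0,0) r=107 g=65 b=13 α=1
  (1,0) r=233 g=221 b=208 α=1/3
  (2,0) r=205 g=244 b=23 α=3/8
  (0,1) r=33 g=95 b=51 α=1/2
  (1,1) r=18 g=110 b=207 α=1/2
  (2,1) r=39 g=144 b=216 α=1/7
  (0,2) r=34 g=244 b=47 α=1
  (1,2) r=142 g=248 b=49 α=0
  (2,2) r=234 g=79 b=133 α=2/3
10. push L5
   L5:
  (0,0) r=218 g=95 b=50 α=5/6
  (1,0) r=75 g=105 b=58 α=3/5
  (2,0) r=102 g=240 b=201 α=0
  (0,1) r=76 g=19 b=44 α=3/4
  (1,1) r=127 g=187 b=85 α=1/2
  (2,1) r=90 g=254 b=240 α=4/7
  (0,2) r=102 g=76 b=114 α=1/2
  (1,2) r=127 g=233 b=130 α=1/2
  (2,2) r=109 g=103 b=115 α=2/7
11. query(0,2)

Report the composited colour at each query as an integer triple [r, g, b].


at x=2,y=1 over L1,L2:
after L1 α=5/8: [505/4, 355/4, 285/2]
after L2 α=1/2: [1157/8, 1191/8, 409/4]
rounded: [145, 149, 102]

query (0,2) [L1,L2] — begin 0,0,0
after L1 α=0: [0, 0, 0]
after L2 α=3/8: [45/2, 297/4, 141/8]
= [22, 74, 18]

(0,0) stack=L1,L2,L3; from [0,0,0]:
+L1 (α=0) → [0, 0, 0]
+L2 (α=2/5) → [0, 128/5, 292/5]
+L3 (α=1/4) → [18, 396/5, 1421/20]
rounded: [18, 79, 71]

query (2,2) [L1,L2,L3] — begin 0,0,0
after L1 α=1: [199, 238, 73]
after L2 α=1/2: [393/2, 244, 133]
after L3 α=4/7: [2483/14, 796/7, 727/7]
rounded: [177, 114, 104]

query (2,0) [L1,L2,L3] — begin 0,0,0
L1 α=5/7: [250/7, 80/7, 795/7]
L2 α=1/2: [265/7, 782/7, 1901/14]
L3 α=1/2: [661/7, 1923/14, 4141/28]
= [94, 137, 148]

query (0,2) [L1,L2,L3,L4,L5] — begin 0,0,0
L1 α=0: [0, 0, 0]
L2 α=3/8: [45/2, 297/4, 141/8]
L3 α=1/3: [112/3, 329/6, 317/12]
L4 α=1: [34, 244, 47]
L5 α=1/2: [68, 160, 161/2]
rounded: [68, 160, 80]


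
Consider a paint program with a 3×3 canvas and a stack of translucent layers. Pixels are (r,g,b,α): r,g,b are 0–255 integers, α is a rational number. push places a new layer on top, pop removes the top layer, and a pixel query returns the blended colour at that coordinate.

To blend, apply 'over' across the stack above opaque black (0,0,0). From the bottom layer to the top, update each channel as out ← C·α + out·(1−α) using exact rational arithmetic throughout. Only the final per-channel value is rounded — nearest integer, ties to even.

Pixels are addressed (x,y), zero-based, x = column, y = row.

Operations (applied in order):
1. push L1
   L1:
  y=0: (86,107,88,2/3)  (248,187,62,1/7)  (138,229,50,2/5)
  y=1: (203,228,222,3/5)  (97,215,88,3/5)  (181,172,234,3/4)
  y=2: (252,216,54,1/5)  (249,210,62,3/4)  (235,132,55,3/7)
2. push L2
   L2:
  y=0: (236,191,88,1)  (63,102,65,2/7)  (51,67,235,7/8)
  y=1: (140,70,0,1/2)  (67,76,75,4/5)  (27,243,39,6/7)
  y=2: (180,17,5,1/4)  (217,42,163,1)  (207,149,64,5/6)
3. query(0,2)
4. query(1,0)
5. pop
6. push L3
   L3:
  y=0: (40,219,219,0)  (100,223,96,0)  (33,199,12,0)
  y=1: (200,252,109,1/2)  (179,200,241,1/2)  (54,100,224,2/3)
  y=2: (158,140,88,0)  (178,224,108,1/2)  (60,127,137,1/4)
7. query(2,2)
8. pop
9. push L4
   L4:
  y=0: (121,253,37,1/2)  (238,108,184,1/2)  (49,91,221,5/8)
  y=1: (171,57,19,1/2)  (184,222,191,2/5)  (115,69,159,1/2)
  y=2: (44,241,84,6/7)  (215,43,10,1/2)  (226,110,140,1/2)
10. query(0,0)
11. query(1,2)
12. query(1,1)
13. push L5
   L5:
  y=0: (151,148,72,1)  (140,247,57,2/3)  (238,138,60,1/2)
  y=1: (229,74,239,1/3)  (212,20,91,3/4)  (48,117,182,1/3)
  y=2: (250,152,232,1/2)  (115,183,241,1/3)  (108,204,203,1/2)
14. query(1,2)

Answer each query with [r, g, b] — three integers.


(0,2) stack=L1,L2; from [0,0,0]:
+L1 (α=1/5) → [252/5, 216/5, 54/5]
+L2 (α=1/4) → [414/5, 733/20, 187/20]
rounded: [83, 37, 9]

at x=1,y=0 over L1,L2:
after L1 α=1/7: [248/7, 187/7, 62/7]
after L2 α=2/7: [2122/49, 2363/49, 1220/49]
= [43, 48, 25]

query (2,2) [L1,L3] — begin 0,0,0
+L1 (α=3/7) → [705/7, 396/7, 165/7]
+L3 (α=1/4) → [2535/28, 2077/28, 727/14]
→ [91, 74, 52]

query (0,0) [L1,L4] — begin 0,0,0
L1 α=2/3: [172/3, 214/3, 176/3]
L4 α=1/2: [535/6, 973/6, 287/6]
= [89, 162, 48]

query (1,2) [L1,L4] — begin 0,0,0
L1 α=3/4: [747/4, 315/2, 93/2]
L4 α=1/2: [1607/8, 401/4, 113/4]
= [201, 100, 28]

(1,1) stack=L1,L4; from [0,0,0]:
after L1 α=3/5: [291/5, 129, 264/5]
after L4 α=2/5: [2713/25, 831/5, 2702/25]
= [109, 166, 108]

query (1,2) [L1,L4,L5] — begin 0,0,0
after L1 α=3/4: [747/4, 315/2, 93/2]
after L4 α=1/2: [1607/8, 401/4, 113/4]
after L5 α=1/3: [689/4, 767/6, 595/6]
rounded: [172, 128, 99]


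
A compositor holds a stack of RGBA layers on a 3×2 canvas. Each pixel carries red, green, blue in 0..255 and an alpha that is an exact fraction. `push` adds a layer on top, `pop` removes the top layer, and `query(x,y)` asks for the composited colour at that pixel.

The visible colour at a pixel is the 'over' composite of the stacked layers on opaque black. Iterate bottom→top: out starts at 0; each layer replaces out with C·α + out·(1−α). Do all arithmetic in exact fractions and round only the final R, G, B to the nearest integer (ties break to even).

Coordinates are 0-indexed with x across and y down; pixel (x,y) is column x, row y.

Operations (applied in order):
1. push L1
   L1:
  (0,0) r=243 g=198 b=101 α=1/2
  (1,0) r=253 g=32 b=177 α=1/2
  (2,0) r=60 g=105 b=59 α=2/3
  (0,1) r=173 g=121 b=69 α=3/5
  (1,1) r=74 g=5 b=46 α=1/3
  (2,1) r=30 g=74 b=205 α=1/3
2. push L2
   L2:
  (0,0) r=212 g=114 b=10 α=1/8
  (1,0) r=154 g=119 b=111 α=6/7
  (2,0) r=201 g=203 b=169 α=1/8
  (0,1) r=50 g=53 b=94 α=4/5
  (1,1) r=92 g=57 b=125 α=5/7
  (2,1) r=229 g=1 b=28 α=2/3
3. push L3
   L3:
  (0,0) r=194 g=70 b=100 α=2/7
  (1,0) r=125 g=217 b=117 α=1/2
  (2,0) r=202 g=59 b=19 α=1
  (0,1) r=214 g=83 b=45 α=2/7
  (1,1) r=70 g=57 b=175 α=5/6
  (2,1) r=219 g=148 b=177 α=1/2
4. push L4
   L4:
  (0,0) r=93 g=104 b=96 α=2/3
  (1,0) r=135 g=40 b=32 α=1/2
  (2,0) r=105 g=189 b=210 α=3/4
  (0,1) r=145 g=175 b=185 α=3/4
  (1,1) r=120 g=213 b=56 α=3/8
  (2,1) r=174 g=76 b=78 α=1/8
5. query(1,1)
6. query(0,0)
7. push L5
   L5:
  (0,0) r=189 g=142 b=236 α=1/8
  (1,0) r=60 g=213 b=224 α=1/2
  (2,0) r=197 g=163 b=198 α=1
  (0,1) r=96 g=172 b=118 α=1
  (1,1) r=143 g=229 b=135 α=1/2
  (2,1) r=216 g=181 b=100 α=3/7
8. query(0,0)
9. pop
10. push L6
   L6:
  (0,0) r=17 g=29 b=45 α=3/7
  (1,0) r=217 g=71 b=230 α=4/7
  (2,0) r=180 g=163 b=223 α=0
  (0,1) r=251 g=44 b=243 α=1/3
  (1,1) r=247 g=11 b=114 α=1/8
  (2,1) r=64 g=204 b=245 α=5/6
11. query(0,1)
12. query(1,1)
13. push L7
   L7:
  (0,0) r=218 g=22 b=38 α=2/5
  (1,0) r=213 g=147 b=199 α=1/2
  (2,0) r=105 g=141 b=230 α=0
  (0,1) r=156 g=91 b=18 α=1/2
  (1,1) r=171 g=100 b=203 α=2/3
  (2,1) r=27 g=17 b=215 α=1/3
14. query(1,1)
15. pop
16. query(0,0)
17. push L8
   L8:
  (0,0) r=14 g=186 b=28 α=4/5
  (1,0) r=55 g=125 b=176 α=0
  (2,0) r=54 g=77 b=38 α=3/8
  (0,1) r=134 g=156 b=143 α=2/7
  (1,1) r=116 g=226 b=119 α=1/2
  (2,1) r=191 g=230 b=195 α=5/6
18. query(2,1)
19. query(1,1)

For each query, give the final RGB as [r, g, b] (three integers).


(1,1) stack=L1,L2,L3,L4; from [0,0,0]:
L1 α=1/3: [74/3, 5/3, 46/3]
L2 α=5/7: [1528/21, 865/21, 281/3]
L3 α=5/6: [4439/63, 3425/63, 1453/9]
L4 α=3/8: [44875/504, 28691/252, 8777/72]
= [89, 114, 122]

(0,0) stack=L1,L2,L3,L4; from [0,0,0]:
+L1 (α=1/2) → [243/2, 99, 101/2]
+L2 (α=1/8) → [2125/16, 807/8, 727/16]
+L3 (α=2/7) → [16833/112, 5155/56, 6835/112]
+L4 (α=2/3) → [12555/112, 5601/56, 28339/336]
rounded: [112, 100, 84]

(0,0) stack=L1,L2,L3,L4,L5; from [0,0,0]:
+L1 (α=1/2) → [243/2, 99, 101/2]
+L2 (α=1/8) → [2125/16, 807/8, 727/16]
+L3 (α=2/7) → [16833/112, 5155/56, 6835/112]
+L4 (α=2/3) → [12555/112, 5601/56, 28339/336]
+L5 (α=1/8) → [15579/128, 6737/64, 39667/384]
rounded: [122, 105, 103]

(0,1) stack=L1,L2,L3,L4,L6; from [0,0,0]:
L1 α=3/5: [519/5, 363/5, 207/5]
L2 α=4/5: [1519/25, 1423/25, 2087/25]
L3 α=2/7: [3659/35, 2253/35, 2537/35]
L4 α=3/4: [4721/35, 5157/35, 10981/70]
L6 α=1/3: [18227/105, 11854/105, 19486/105]
rounded: [174, 113, 186]

(1,1) stack=L1,L2,L3,L4,L6; from [0,0,0]:
after L1 α=1/3: [74/3, 5/3, 46/3]
after L2 α=5/7: [1528/21, 865/21, 281/3]
after L3 α=5/6: [4439/63, 3425/63, 1453/9]
after L4 α=3/8: [44875/504, 28691/252, 8777/72]
after L6 α=1/8: [62659/576, 29087/288, 69647/576]
rounded: [109, 101, 121]

(1,1) stack=L1,L2,L3,L4,L6,L7; from [0,0,0]:
+L1 (α=1/3) → [74/3, 5/3, 46/3]
+L2 (α=5/7) → [1528/21, 865/21, 281/3]
+L3 (α=5/6) → [4439/63, 3425/63, 1453/9]
+L4 (α=3/8) → [44875/504, 28691/252, 8777/72]
+L6 (α=1/8) → [62659/576, 29087/288, 69647/576]
+L7 (α=2/3) → [259651/1728, 86687/864, 303503/1728]
= [150, 100, 176]

query (0,0) [L1,L2,L3,L4,L6] — begin 0,0,0
+L1 (α=1/2) → [243/2, 99, 101/2]
+L2 (α=1/8) → [2125/16, 807/8, 727/16]
+L3 (α=2/7) → [16833/112, 5155/56, 6835/112]
+L4 (α=2/3) → [12555/112, 5601/56, 28339/336]
+L6 (α=3/7) → [13983/196, 6819/98, 39679/588]
rounded: [71, 70, 67]

(2,1) stack=L1,L2,L3,L4,L6,L8; from [0,0,0]:
+L1 (α=1/3) → [10, 74/3, 205/3]
+L2 (α=2/3) → [156, 80/9, 373/9]
+L3 (α=1/2) → [375/2, 706/9, 983/9]
+L4 (α=1/8) → [2973/16, 2813/36, 7583/72]
+L6 (α=5/6) → [8093/96, 39533/216, 95783/432]
+L8 (α=5/6) → [99773/576, 287933/1296, 516983/2592]
= [173, 222, 199]

at x=1,y=1 over L1,L2,L3,L4,L6,L8:
+L1 (α=1/3) → [74/3, 5/3, 46/3]
+L2 (α=5/7) → [1528/21, 865/21, 281/3]
+L3 (α=5/6) → [4439/63, 3425/63, 1453/9]
+L4 (α=3/8) → [44875/504, 28691/252, 8777/72]
+L6 (α=1/8) → [62659/576, 29087/288, 69647/576]
+L8 (α=1/2) → [129475/1152, 94175/576, 138191/1152]
→ [112, 163, 120]
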